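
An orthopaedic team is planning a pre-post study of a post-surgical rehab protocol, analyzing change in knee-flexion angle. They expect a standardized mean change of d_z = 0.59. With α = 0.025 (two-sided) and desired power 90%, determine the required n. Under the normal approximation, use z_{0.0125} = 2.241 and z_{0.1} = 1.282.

n = 36 pairs

For a paired (one-sample on differences) test: n = ((z_{α/2} + z_β) / d)².
z_{α/2} + z_β = 2.241 + 1.282 = 3.523.
n = (3.523 / 0.59)² = 5.971² = 35.66.
Round up.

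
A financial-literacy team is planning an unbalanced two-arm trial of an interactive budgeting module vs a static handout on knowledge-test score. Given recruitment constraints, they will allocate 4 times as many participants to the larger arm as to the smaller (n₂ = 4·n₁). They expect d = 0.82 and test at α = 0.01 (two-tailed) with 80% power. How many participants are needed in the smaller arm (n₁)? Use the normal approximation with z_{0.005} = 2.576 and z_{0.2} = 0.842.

With allocation ratio k = n₂/n₁ = 4, Var(x̄₁−x̄₂) = σ²(1/n₁ + 1/(k·n₁)) = σ²·(k+1)/(k·n₁).
So n₁ = (1 + 1/k)·((z_{α/2} + z_β)/d)² = 1.250 × (3.418/0.82)².
n₁ = 1.250 × 17.37 = 21.7.
Round up: n₁ = 22, giving n₂ = 4 × 22 = 88.

n₁ = 22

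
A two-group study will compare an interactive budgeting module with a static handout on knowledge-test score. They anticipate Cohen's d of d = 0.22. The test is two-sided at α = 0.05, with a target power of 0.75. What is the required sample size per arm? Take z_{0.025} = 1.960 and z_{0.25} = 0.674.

n = 287 per group

For two independent groups with equal n: n = 2·((z_{α/2} + z_β) / d)².
z_{α/2} + z_β = 1.960 + 0.674 = 2.634.
n = 2 × (2.634 / 0.22)² = 2 × 11.973² = 2 × 143.35 = 286.7.
Round up to the next whole participant.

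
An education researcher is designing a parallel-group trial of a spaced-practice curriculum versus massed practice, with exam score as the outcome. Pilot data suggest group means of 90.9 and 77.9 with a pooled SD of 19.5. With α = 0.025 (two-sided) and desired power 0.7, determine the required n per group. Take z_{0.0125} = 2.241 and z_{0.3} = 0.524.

n = 35 per group

Cohen's d = |M₁ − M₂| / SD_pooled = |90.9 − 77.9| / 19.5 = 13.0 / 19.5 = 0.667.
For two independent groups with equal n: n = 2·((z_{α/2} + z_β) / d)².
z_{α/2} + z_β = 2.241 + 0.524 = 2.765.
n = 2 × (2.765 / 0.667)² = 2 × 4.145² = 2 × 17.18 = 34.4.
Round up to the next whole participant.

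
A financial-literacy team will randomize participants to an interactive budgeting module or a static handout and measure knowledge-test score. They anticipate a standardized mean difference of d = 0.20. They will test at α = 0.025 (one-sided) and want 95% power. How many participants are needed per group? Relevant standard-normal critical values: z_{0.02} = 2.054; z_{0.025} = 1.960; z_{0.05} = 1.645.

n = 650 per group

For two independent groups with equal n: n = 2·((z_{α} + z_β) / d)².
z_{α} + z_β = 1.960 + 1.645 = 3.605.
n = 2 × (3.605 / 0.20)² = 2 × 18.025² = 2 × 324.90 = 649.8.
Round up to the next whole participant.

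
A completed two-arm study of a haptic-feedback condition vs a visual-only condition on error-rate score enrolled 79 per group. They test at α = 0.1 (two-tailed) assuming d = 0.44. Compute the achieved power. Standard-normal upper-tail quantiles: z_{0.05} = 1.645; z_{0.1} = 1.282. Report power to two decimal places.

power ≈ 0.87

For two equal groups, power = Φ(d·√(n/2) − z_{α/2}).
d·√(n/2) = 0.44 × √(79/2) = 0.44 × 6.285 = 2.765.
z_β = 2.765 − 1.645 = 1.120.
Power = Φ(1.120) = 0.869.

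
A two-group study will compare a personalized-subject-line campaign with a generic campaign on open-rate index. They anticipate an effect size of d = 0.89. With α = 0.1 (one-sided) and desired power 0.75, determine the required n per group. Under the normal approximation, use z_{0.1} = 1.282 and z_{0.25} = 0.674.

For two independent groups with equal n: n = 2·((z_{α} + z_β) / d)².
z_{α} + z_β = 1.282 + 0.674 = 1.956.
n = 2 × (1.956 / 0.89)² = 2 × 2.198² = 2 × 4.83 = 9.7.
Round up to the next whole participant.

n = 10 per group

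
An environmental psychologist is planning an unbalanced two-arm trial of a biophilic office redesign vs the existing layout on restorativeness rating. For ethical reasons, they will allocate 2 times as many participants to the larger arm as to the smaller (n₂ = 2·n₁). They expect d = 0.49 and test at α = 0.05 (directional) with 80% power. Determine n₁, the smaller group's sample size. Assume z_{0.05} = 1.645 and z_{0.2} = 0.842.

With allocation ratio k = n₂/n₁ = 2, Var(x̄₁−x̄₂) = σ²(1/n₁ + 1/(k·n₁)) = σ²·(k+1)/(k·n₁).
So n₁ = (1 + 1/k)·((z_{α} + z_β)/d)² = 1.500 × (2.487/0.49)².
n₁ = 1.500 × 25.76 = 38.6.
Round up: n₁ = 39, giving n₂ = 2 × 39 = 78.

n₁ = 39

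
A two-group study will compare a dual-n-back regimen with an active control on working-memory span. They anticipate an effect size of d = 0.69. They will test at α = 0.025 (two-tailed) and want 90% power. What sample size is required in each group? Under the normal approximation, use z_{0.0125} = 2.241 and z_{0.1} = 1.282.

For two independent groups with equal n: n = 2·((z_{α/2} + z_β) / d)².
z_{α/2} + z_β = 2.241 + 1.282 = 3.523.
n = 2 × (3.523 / 0.69)² = 2 × 5.106² = 2 × 26.07 = 52.1.
Round up to the next whole participant.

n = 53 per group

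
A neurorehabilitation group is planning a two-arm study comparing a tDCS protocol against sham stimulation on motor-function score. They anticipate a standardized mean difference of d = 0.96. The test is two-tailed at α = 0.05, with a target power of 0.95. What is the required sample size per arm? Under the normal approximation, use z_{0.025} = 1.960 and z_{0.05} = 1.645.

n = 29 per group

For two independent groups with equal n: n = 2·((z_{α/2} + z_β) / d)².
z_{α/2} + z_β = 1.960 + 1.645 = 3.605.
n = 2 × (3.605 / 0.96)² = 2 × 3.755² = 2 × 14.10 = 28.2.
Round up to the next whole participant.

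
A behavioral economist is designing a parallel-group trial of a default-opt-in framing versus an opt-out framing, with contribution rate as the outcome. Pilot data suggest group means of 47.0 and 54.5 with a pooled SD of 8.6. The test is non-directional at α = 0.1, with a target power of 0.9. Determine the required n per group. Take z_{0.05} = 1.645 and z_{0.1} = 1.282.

Cohen's d = |M₁ − M₂| / SD_pooled = |47.0 − 54.5| / 8.6 = 7.5 / 8.6 = 0.872.
For two independent groups with equal n: n = 2·((z_{α/2} + z_β) / d)².
z_{α/2} + z_β = 1.645 + 1.282 = 2.927.
n = 2 × (2.927 / 0.872)² = 2 × 3.357² = 2 × 11.27 = 22.5.
Round up to the next whole participant.

n = 23 per group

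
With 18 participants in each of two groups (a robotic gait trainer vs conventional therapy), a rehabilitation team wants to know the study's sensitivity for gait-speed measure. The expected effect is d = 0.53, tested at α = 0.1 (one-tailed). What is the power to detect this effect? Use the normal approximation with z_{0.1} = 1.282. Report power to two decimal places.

For two equal groups, power = Φ(d·√(n/2) − z_{α}).
d·√(n/2) = 0.53 × √(18/2) = 0.53 × 3.000 = 1.590.
z_β = 1.590 − 1.282 = 0.308.
Power = Φ(0.308) = 0.621.

power ≈ 0.62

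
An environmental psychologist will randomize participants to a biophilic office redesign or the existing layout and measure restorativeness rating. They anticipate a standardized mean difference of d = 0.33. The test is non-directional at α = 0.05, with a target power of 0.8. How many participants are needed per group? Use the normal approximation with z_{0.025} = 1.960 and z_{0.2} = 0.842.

n = 145 per group

For two independent groups with equal n: n = 2·((z_{α/2} + z_β) / d)².
z_{α/2} + z_β = 1.960 + 0.842 = 2.802.
n = 2 × (2.802 / 0.33)² = 2 × 8.491² = 2 × 72.10 = 144.2.
Round up to the next whole participant.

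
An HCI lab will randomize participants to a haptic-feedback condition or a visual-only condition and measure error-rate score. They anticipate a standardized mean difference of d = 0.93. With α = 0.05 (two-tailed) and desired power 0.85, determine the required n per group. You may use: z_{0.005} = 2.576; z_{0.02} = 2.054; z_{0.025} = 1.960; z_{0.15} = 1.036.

n = 21 per group

For two independent groups with equal n: n = 2·((z_{α/2} + z_β) / d)².
z_{α/2} + z_β = 1.960 + 1.036 = 2.996.
n = 2 × (2.996 / 0.93)² = 2 × 3.222² = 2 × 10.38 = 20.8.
Round up to the next whole participant.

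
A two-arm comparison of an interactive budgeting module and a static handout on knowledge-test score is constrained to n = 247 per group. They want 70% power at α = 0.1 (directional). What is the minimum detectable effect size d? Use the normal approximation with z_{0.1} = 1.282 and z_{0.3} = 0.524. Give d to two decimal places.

d_min ≈ 0.16

For two independent groups of n = 247 each: d_min = (z_{α} + z_β)·√(2/n).
z-sum = 1.282 + 0.524 = 1.806.
d_min = 1.806 × √(2/247) = 1.806 × 0.0900 = 0.163.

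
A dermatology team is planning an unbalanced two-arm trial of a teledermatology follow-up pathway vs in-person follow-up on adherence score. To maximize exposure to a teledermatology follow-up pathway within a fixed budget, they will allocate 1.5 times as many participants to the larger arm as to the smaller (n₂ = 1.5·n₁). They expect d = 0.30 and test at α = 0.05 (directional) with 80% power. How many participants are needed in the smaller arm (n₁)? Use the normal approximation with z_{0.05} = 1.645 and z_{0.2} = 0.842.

With allocation ratio k = n₂/n₁ = 1.5, Var(x̄₁−x̄₂) = σ²(1/n₁ + 1/(k·n₁)) = σ²·(k+1)/(k·n₁).
So n₁ = (1 + 1/k)·((z_{α} + z_β)/d)² = 1.667 × (2.487/0.30)².
n₁ = 1.667 × 68.72 = 114.5.
Round up: n₁ = 115, giving n₂ = ⌈1.5 × 115⌉ = ⌈172.5⌉ = 173.

n₁ = 115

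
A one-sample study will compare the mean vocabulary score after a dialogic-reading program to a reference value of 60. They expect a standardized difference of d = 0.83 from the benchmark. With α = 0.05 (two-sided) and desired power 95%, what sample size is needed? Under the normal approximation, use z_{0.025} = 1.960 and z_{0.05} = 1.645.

n = 19

For a one-sample test: n = ((z_{α/2} + z_β) / d)².
z_{α/2} + z_β = 1.960 + 1.645 = 3.605.
n = (3.605 / 0.83)² = 4.343² = 18.86.
Round up.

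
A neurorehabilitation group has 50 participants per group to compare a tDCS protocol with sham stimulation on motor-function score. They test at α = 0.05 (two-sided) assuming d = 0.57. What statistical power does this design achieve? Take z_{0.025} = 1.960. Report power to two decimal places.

For two equal groups, power = Φ(d·√(n/2) − z_{α/2}).
d·√(n/2) = 0.57 × √(50/2) = 0.57 × 5.000 = 2.850.
z_β = 2.850 − 1.960 = 0.890.
Power = Φ(0.890) = 0.813.

power ≈ 0.81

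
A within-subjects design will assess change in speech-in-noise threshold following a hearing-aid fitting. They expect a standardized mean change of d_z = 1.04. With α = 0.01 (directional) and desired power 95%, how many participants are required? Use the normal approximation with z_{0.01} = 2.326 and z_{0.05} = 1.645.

For a paired (one-sample on differences) test: n = ((z_{α} + z_β) / d)².
z_{α} + z_β = 2.326 + 1.645 = 3.971.
n = (3.971 / 1.04)² = 3.818² = 14.58.
Round up.

n = 15 pairs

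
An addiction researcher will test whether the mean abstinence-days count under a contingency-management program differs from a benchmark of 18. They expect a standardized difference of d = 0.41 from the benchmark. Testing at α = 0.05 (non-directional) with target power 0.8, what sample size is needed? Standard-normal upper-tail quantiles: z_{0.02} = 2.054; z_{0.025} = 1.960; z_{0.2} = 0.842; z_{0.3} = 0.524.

For a one-sample test: n = ((z_{α/2} + z_β) / d)².
z_{α/2} + z_β = 1.960 + 0.842 = 2.802.
n = (2.802 / 0.41)² = 6.834² = 46.71.
Round up.

n = 47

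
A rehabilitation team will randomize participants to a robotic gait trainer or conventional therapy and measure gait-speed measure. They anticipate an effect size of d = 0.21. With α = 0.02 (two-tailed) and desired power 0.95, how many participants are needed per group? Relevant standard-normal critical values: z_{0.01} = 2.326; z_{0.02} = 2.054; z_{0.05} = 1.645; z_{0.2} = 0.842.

n = 716 per group

For two independent groups with equal n: n = 2·((z_{α/2} + z_β) / d)².
z_{α/2} + z_β = 2.326 + 1.645 = 3.971.
n = 2 × (3.971 / 0.21)² = 2 × 18.910² = 2 × 357.57 = 715.1.
Round up to the next whole participant.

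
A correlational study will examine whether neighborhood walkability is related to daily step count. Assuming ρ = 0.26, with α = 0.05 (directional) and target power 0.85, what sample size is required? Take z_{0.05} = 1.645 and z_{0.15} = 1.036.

Fisher's z: C = ½·ln((1+r)/(1−r)) = ½·ln(1.7027) = 0.2661.
n = ((z_{α} + z_β)/C)² + 3.
(1.645 + 1.036) / 0.2661 = 2.681 / 0.2661 = 10.075.
n = 10.075² + 3 = 101.51 + 3 = 104.5.
Round up.

n = 105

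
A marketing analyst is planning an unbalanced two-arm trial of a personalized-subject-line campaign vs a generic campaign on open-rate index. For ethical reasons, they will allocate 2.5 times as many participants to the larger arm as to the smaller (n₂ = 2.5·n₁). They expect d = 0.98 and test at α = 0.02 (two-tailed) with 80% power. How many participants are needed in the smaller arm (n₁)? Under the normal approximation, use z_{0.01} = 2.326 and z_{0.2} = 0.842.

n₁ = 15

With allocation ratio k = n₂/n₁ = 2.5, Var(x̄₁−x̄₂) = σ²(1/n₁ + 1/(k·n₁)) = σ²·(k+1)/(k·n₁).
So n₁ = (1 + 1/k)·((z_{α/2} + z_β)/d)² = 1.400 × (3.168/0.98)².
n₁ = 1.400 × 10.45 = 14.6.
Round up: n₁ = 15, giving n₂ = ⌈2.5 × 15⌉ = ⌈37.5⌉ = 38.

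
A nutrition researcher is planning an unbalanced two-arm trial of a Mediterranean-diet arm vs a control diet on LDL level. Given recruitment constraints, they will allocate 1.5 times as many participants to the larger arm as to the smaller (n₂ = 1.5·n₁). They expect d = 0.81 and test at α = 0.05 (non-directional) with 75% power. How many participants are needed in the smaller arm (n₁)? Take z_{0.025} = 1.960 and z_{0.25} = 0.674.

With allocation ratio k = n₂/n₁ = 1.5, Var(x̄₁−x̄₂) = σ²(1/n₁ + 1/(k·n₁)) = σ²·(k+1)/(k·n₁).
So n₁ = (1 + 1/k)·((z_{α/2} + z_β)/d)² = 1.667 × (2.634/0.81)².
n₁ = 1.667 × 10.57 = 17.6.
Round up: n₁ = 18, giving n₂ = 1.5 × 18 = 27.

n₁ = 18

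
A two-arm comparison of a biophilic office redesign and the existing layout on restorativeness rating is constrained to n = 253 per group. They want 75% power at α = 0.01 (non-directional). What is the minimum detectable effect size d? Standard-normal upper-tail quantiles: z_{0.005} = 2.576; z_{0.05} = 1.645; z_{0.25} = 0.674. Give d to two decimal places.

d_min ≈ 0.29

For two independent groups of n = 253 each: d_min = (z_{α/2} + z_β)·√(2/n).
z-sum = 2.576 + 0.674 = 3.250.
d_min = 3.250 × √(2/253) = 3.250 × 0.0889 = 0.289.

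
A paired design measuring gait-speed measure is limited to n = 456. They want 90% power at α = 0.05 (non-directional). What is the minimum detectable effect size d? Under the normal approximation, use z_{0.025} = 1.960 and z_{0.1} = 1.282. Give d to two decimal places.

For a single sample (or paired design) of n = 456: d_min = (z_{α/2} + z_β)/√n.
z-sum = 1.960 + 1.282 = 3.242.
d_min = 3.242 / √456 = 3.242 / 21.354 = 0.152.

d_min ≈ 0.15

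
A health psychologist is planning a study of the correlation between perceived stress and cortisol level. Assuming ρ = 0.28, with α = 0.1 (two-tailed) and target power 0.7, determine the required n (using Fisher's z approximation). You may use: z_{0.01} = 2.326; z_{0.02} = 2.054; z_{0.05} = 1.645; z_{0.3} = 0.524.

Fisher's z: C = ½·ln((1+r)/(1−r)) = ½·ln(1.7778) = 0.2877.
n = ((z_{α/2} + z_β)/C)² + 3.
(1.645 + 0.524) / 0.2877 = 2.169 / 0.2877 = 7.539.
n = 7.539² + 3 = 56.84 + 3 = 59.8.
Round up.

n = 60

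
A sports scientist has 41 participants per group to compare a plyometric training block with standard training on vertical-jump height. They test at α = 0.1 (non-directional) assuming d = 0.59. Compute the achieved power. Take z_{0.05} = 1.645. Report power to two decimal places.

For two equal groups, power = Φ(d·√(n/2) − z_{α/2}).
d·√(n/2) = 0.59 × √(41/2) = 0.59 × 4.528 = 2.671.
z_β = 2.671 − 1.645 = 1.026.
Power = Φ(1.026) = 0.848.

power ≈ 0.85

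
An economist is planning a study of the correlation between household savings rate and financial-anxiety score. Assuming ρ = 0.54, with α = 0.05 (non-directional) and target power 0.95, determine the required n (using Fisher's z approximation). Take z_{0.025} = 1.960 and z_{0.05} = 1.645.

Fisher's z: C = ½·ln((1+r)/(1−r)) = ½·ln(3.3478) = 0.6042.
n = ((z_{α/2} + z_β)/C)² + 3.
(1.960 + 1.645) / 0.6042 = 3.605 / 0.6042 = 5.967.
n = 5.967² + 3 = 35.60 + 3 = 38.6.
Round up.

n = 39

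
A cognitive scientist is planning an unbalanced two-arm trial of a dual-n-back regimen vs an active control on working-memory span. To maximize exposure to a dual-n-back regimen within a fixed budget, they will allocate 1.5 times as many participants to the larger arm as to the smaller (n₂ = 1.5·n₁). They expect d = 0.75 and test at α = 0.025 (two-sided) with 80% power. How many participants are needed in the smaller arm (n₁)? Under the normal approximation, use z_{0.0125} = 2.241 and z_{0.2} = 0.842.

With allocation ratio k = n₂/n₁ = 1.5, Var(x̄₁−x̄₂) = σ²(1/n₁ + 1/(k·n₁)) = σ²·(k+1)/(k·n₁).
So n₁ = (1 + 1/k)·((z_{α/2} + z_β)/d)² = 1.667 × (3.083/0.75)².
n₁ = 1.667 × 16.90 = 28.2.
Round up: n₁ = 29, giving n₂ = ⌈1.5 × 29⌉ = ⌈43.5⌉ = 44.

n₁ = 29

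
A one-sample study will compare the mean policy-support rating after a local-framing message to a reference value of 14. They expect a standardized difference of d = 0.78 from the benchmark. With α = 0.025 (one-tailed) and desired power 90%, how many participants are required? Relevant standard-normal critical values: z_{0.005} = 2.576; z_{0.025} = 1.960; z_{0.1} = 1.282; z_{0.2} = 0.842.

For a one-sample test: n = ((z_{α} + z_β) / d)².
z_{α} + z_β = 1.960 + 1.282 = 3.242.
n = (3.242 / 0.78)² = 4.156² = 17.28.
Round up.

n = 18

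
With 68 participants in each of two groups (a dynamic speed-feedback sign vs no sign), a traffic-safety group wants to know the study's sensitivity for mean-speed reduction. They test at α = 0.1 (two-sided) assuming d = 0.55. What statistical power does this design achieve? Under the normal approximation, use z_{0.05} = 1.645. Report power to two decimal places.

power ≈ 0.94

For two equal groups, power = Φ(d·√(n/2) − z_{α/2}).
d·√(n/2) = 0.55 × √(68/2) = 0.55 × 5.831 = 3.207.
z_β = 3.207 − 1.645 = 1.562.
Power = Φ(1.562) = 0.941.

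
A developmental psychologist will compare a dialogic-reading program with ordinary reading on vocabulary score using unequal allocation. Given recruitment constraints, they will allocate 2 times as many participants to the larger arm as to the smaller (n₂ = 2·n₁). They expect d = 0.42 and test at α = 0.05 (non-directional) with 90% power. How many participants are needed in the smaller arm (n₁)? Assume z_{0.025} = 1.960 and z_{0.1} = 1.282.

n₁ = 90

With allocation ratio k = n₂/n₁ = 2, Var(x̄₁−x̄₂) = σ²(1/n₁ + 1/(k·n₁)) = σ²·(k+1)/(k·n₁).
So n₁ = (1 + 1/k)·((z_{α/2} + z_β)/d)² = 1.500 × (3.242/0.42)².
n₁ = 1.500 × 59.58 = 89.4.
Round up: n₁ = 90, giving n₂ = 2 × 90 = 180.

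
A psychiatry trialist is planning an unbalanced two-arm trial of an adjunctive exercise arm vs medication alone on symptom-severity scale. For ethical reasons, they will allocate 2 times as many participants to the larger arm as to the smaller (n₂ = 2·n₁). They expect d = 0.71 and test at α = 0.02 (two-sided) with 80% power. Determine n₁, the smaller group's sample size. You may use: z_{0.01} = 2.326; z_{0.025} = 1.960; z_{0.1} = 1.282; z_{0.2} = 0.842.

With allocation ratio k = n₂/n₁ = 2, Var(x̄₁−x̄₂) = σ²(1/n₁ + 1/(k·n₁)) = σ²·(k+1)/(k·n₁).
So n₁ = (1 + 1/k)·((z_{α/2} + z_β)/d)² = 1.500 × (3.168/0.71)².
n₁ = 1.500 × 19.91 = 29.9.
Round up: n₁ = 30, giving n₂ = 2 × 30 = 60.

n₁ = 30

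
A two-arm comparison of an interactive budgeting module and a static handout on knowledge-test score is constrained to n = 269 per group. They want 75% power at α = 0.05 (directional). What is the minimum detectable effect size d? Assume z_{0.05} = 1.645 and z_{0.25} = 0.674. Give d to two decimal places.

d_min ≈ 0.20

For two independent groups of n = 269 each: d_min = (z_{α} + z_β)·√(2/n).
z-sum = 1.645 + 0.674 = 2.319.
d_min = 2.319 × √(2/269) = 2.319 × 0.0862 = 0.200.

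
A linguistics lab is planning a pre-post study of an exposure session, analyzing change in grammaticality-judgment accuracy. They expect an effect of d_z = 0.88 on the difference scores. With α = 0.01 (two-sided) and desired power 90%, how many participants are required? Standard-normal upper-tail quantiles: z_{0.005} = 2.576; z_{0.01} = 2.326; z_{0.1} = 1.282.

For a paired (one-sample on differences) test: n = ((z_{α/2} + z_β) / d)².
z_{α/2} + z_β = 2.576 + 1.282 = 3.858.
n = (3.858 / 0.88)² = 4.384² = 19.22.
Round up.

n = 20 pairs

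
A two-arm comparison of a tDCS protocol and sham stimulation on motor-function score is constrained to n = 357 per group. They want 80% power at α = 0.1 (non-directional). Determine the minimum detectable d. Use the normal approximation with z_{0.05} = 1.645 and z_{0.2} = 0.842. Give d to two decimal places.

d_min ≈ 0.19

For two independent groups of n = 357 each: d_min = (z_{α/2} + z_β)·√(2/n).
z-sum = 1.645 + 0.842 = 2.487.
d_min = 2.487 × √(2/357) = 2.487 × 0.0748 = 0.186.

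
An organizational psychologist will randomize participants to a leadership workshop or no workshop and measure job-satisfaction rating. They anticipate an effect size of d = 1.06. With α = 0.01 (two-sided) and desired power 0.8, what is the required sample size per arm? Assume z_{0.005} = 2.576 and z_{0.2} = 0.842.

n = 21 per group

For two independent groups with equal n: n = 2·((z_{α/2} + z_β) / d)².
z_{α/2} + z_β = 2.576 + 0.842 = 3.418.
n = 2 × (3.418 / 1.06)² = 2 × 3.225² = 2 × 10.40 = 20.8.
Round up to the next whole participant.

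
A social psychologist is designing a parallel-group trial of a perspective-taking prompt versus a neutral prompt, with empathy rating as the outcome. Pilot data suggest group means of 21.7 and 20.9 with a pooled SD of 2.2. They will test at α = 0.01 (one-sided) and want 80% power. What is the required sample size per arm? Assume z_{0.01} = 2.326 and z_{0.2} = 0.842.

n = 152 per group

Cohen's d = |M₁ − M₂| / SD_pooled = |21.7 − 20.9| / 2.2 = 0.8 / 2.2 = 0.364.
For two independent groups with equal n: n = 2·((z_{α} + z_β) / d)².
z_{α} + z_β = 2.326 + 0.842 = 3.168.
n = 2 × (3.168 / 0.364)² = 2 × 8.703² = 2 × 75.75 = 151.5.
Round up to the next whole participant.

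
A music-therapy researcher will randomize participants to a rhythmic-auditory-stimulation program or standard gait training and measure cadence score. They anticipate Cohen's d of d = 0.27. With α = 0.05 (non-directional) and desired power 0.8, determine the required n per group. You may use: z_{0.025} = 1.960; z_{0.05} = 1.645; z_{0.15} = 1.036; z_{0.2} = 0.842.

n = 216 per group

For two independent groups with equal n: n = 2·((z_{α/2} + z_β) / d)².
z_{α/2} + z_β = 1.960 + 0.842 = 2.802.
n = 2 × (2.802 / 0.27)² = 2 × 10.378² = 2 × 107.70 = 215.4.
Round up to the next whole participant.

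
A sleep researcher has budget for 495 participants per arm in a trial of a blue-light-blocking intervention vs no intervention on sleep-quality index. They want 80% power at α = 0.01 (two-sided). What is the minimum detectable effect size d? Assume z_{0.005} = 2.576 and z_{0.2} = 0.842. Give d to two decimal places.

For two independent groups of n = 495 each: d_min = (z_{α/2} + z_β)·√(2/n).
z-sum = 2.576 + 0.842 = 3.418.
d_min = 3.418 × √(2/495) = 3.418 × 0.0636 = 0.217.

d_min ≈ 0.22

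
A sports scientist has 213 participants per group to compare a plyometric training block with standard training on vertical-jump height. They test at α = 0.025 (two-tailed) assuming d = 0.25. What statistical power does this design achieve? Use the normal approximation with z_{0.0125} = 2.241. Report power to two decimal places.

For two equal groups, power = Φ(d·√(n/2) − z_{α/2}).
d·√(n/2) = 0.25 × √(213/2) = 0.25 × 10.320 = 2.580.
z_β = 2.580 − 2.241 = 0.339.
Power = Φ(0.339) = 0.633.

power ≈ 0.63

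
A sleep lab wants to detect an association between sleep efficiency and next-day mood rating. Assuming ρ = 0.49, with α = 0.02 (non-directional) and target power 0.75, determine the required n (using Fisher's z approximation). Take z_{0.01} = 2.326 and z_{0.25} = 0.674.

Fisher's z: C = ½·ln((1+r)/(1−r)) = ½·ln(2.9216) = 0.5361.
n = ((z_{α/2} + z_β)/C)² + 3.
(2.326 + 0.674) / 0.5361 = 3.000 / 0.5361 = 5.596.
n = 5.596² + 3 = 31.31 + 3 = 34.3.
Round up.

n = 35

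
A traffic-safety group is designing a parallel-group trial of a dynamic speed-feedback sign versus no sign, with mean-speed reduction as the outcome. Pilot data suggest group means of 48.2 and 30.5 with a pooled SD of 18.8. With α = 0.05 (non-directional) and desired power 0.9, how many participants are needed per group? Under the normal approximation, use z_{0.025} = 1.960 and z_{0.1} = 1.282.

n = 24 per group

Cohen's d = |M₁ − M₂| / SD_pooled = |48.2 − 30.5| / 18.8 = 17.7 / 18.8 = 0.941.
For two independent groups with equal n: n = 2·((z_{α/2} + z_β) / d)².
z_{α/2} + z_β = 1.960 + 1.282 = 3.242.
n = 2 × (3.242 / 0.941)² = 2 × 3.445² = 2 × 11.87 = 23.7.
Round up to the next whole participant.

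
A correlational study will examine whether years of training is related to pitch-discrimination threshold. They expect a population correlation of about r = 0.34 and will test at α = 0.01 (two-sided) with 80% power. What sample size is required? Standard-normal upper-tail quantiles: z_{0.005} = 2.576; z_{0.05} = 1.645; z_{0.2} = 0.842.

Fisher's z: C = ½·ln((1+r)/(1−r)) = ½·ln(2.0303) = 0.3541.
n = ((z_{α/2} + z_β)/C)² + 3.
(2.576 + 0.842) / 0.3541 = 3.418 / 0.3541 = 9.653.
n = 9.653² + 3 = 93.17 + 3 = 96.2.
Round up.

n = 97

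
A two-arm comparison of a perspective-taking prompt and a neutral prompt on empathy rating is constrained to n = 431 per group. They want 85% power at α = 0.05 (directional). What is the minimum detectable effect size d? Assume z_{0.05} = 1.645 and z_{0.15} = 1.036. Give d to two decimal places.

d_min ≈ 0.18

For two independent groups of n = 431 each: d_min = (z_{α} + z_β)·√(2/n).
z-sum = 1.645 + 1.036 = 2.681.
d_min = 2.681 × √(2/431) = 2.681 × 0.0681 = 0.183.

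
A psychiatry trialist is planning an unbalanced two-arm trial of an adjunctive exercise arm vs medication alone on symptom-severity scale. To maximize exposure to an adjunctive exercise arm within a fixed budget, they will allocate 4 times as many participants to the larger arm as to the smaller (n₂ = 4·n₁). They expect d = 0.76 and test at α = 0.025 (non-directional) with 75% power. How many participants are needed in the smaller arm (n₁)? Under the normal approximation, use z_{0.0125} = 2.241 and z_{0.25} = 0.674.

With allocation ratio k = n₂/n₁ = 4, Var(x̄₁−x̄₂) = σ²(1/n₁ + 1/(k·n₁)) = σ²·(k+1)/(k·n₁).
So n₁ = (1 + 1/k)·((z_{α/2} + z_β)/d)² = 1.250 × (2.915/0.76)².
n₁ = 1.250 × 14.71 = 18.4.
Round up: n₁ = 19, giving n₂ = 4 × 19 = 76.

n₁ = 19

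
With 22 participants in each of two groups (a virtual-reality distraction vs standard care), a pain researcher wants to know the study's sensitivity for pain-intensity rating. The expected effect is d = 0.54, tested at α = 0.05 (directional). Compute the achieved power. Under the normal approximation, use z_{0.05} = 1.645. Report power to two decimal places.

power ≈ 0.56

For two equal groups, power = Φ(d·√(n/2) − z_{α}).
d·√(n/2) = 0.54 × √(22/2) = 0.54 × 3.317 = 1.791.
z_β = 1.791 − 1.645 = 0.146.
Power = Φ(0.146) = 0.558.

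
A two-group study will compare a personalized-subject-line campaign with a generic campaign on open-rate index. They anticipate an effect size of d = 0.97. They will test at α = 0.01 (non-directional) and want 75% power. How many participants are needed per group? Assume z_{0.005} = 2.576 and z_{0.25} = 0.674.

For two independent groups with equal n: n = 2·((z_{α/2} + z_β) / d)².
z_{α/2} + z_β = 2.576 + 0.674 = 3.250.
n = 2 × (3.250 / 0.97)² = 2 × 3.351² = 2 × 11.23 = 22.5.
Round up to the next whole participant.

n = 23 per group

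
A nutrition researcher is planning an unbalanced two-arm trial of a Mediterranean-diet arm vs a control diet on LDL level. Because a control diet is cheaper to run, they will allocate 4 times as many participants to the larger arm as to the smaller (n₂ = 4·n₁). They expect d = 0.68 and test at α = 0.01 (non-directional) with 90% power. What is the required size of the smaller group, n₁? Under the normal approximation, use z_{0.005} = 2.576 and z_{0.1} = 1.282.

n₁ = 41

With allocation ratio k = n₂/n₁ = 4, Var(x̄₁−x̄₂) = σ²(1/n₁ + 1/(k·n₁)) = σ²·(k+1)/(k·n₁).
So n₁ = (1 + 1/k)·((z_{α/2} + z_β)/d)² = 1.250 × (3.858/0.68)².
n₁ = 1.250 × 32.19 = 40.2.
Round up: n₁ = 41, giving n₂ = 4 × 41 = 164.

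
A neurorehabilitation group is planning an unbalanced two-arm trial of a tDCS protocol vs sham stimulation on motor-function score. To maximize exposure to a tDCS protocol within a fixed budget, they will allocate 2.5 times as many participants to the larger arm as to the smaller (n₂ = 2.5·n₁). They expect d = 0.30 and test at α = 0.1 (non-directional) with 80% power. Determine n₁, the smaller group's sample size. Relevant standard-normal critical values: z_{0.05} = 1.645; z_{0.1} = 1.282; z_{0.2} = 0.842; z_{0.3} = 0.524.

n₁ = 97

With allocation ratio k = n₂/n₁ = 2.5, Var(x̄₁−x̄₂) = σ²(1/n₁ + 1/(k·n₁)) = σ²·(k+1)/(k·n₁).
So n₁ = (1 + 1/k)·((z_{α/2} + z_β)/d)² = 1.400 × (2.487/0.30)².
n₁ = 1.400 × 68.72 = 96.2.
Round up: n₁ = 97, giving n₂ = ⌈2.5 × 97⌉ = ⌈242.5⌉ = 243.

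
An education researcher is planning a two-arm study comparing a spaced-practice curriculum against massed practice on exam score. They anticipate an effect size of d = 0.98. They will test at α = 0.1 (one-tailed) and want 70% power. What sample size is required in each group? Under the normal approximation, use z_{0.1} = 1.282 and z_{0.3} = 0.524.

For two independent groups with equal n: n = 2·((z_{α} + z_β) / d)².
z_{α} + z_β = 1.282 + 0.524 = 1.806.
n = 2 × (1.806 / 0.98)² = 2 × 1.843² = 2 × 3.40 = 6.8.
Round up to the next whole participant.

n = 7 per group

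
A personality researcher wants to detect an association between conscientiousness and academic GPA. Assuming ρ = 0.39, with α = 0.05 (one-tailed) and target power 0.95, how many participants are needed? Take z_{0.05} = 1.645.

Fisher's z: C = ½·ln((1+r)/(1−r)) = ½·ln(2.2787) = 0.4118.
n = ((z_{α} + z_β)/C)² + 3.
(1.645 + 1.645) / 0.4118 = 3.290 / 0.4118 = 7.989.
n = 7.989² + 3 = 63.83 + 3 = 66.8.
Round up.

n = 67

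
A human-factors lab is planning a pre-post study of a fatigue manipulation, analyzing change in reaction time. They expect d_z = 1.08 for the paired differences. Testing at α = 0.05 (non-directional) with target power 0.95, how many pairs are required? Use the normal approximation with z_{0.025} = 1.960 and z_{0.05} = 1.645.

For a paired (one-sample on differences) test: n = ((z_{α/2} + z_β) / d)².
z_{α/2} + z_β = 1.960 + 1.645 = 3.605.
n = (3.605 / 1.08)² = 3.338² = 11.14.
Round up.

n = 12 pairs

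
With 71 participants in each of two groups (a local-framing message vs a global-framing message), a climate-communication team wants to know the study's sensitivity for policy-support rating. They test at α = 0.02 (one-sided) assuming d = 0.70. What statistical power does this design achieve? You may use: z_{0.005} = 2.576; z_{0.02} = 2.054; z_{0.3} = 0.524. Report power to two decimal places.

power ≈ 0.98

For two equal groups, power = Φ(d·√(n/2) − z_{α}).
d·√(n/2) = 0.70 × √(71/2) = 0.70 × 5.958 = 4.171.
z_β = 4.171 − 2.054 = 2.117.
Power = Φ(2.117) = 0.983.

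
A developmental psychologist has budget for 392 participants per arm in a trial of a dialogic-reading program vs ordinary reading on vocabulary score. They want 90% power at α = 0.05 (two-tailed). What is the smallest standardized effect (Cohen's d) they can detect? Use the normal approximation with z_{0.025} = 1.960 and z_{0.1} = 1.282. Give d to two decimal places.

d_min ≈ 0.23

For two independent groups of n = 392 each: d_min = (z_{α/2} + z_β)·√(2/n).
z-sum = 1.960 + 1.282 = 3.242.
d_min = 3.242 × √(2/392) = 3.242 × 0.0714 = 0.232.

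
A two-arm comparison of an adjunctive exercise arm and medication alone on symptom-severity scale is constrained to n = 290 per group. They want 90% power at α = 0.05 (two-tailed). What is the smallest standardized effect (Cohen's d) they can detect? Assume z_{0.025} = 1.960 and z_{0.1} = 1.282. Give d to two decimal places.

For two independent groups of n = 290 each: d_min = (z_{α/2} + z_β)·√(2/n).
z-sum = 1.960 + 1.282 = 3.242.
d_min = 3.242 × √(2/290) = 3.242 × 0.0830 = 0.269.

d_min ≈ 0.27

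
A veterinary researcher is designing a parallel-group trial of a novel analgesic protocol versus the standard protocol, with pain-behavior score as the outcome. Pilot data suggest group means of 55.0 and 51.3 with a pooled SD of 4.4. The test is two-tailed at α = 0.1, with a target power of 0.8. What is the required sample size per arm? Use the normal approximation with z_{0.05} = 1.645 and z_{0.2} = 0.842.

n = 18 per group

Cohen's d = |M₁ − M₂| / SD_pooled = |55.0 − 51.3| / 4.4 = 3.7 / 4.4 = 0.841.
For two independent groups with equal n: n = 2·((z_{α/2} + z_β) / d)².
z_{α/2} + z_β = 1.645 + 0.842 = 2.487.
n = 2 × (2.487 / 0.841)² = 2 × 2.957² = 2 × 8.74 = 17.5.
Round up to the next whole participant.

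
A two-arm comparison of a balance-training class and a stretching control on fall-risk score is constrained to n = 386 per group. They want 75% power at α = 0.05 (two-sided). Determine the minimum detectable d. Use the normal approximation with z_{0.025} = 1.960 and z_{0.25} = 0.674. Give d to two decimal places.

d_min ≈ 0.19

For two independent groups of n = 386 each: d_min = (z_{α/2} + z_β)·√(2/n).
z-sum = 1.960 + 0.674 = 2.634.
d_min = 2.634 × √(2/386) = 2.634 × 0.0720 = 0.190.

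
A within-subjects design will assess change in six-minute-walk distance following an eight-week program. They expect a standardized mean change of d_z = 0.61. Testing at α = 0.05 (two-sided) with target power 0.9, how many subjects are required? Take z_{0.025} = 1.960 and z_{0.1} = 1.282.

For a paired (one-sample on differences) test: n = ((z_{α/2} + z_β) / d)².
z_{α/2} + z_β = 1.960 + 1.282 = 3.242.
n = (3.242 / 0.61)² = 5.315² = 28.25.
Round up.

n = 29 pairs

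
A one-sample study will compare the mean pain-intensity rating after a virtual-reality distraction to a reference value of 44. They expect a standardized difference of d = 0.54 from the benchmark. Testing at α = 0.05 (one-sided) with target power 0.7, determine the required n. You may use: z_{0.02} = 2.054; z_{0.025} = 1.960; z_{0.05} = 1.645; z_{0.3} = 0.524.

For a one-sample test: n = ((z_{α} + z_β) / d)².
z_{α} + z_β = 1.645 + 0.524 = 2.169.
n = (2.169 / 0.54)² = 4.017² = 16.13.
Round up.

n = 17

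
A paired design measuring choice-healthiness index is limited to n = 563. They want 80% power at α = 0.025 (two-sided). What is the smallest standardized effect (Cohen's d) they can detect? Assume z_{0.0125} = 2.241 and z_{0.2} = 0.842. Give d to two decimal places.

For a single sample (or paired design) of n = 563: d_min = (z_{α/2} + z_β)/√n.
z-sum = 2.241 + 0.842 = 3.083.
d_min = 3.083 / √563 = 3.083 / 23.728 = 0.130.

d_min ≈ 0.13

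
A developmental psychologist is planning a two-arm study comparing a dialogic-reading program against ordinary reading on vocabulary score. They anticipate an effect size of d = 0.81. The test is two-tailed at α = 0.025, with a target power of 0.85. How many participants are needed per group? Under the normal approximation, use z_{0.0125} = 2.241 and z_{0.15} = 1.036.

For two independent groups with equal n: n = 2·((z_{α/2} + z_β) / d)².
z_{α/2} + z_β = 2.241 + 1.036 = 3.277.
n = 2 × (3.277 / 0.81)² = 2 × 4.046² = 2 × 16.37 = 32.7.
Round up to the next whole participant.

n = 33 per group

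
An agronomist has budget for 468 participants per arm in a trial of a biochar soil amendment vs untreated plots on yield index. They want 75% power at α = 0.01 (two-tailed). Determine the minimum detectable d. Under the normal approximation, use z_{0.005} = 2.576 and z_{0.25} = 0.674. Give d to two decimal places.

d_min ≈ 0.21

For two independent groups of n = 468 each: d_min = (z_{α/2} + z_β)·√(2/n).
z-sum = 2.576 + 0.674 = 3.250.
d_min = 3.250 × √(2/468) = 3.250 × 0.0654 = 0.212.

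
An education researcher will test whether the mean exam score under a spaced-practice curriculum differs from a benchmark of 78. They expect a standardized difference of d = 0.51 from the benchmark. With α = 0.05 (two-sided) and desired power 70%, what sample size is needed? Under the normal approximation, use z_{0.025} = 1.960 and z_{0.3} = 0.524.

n = 24

For a one-sample test: n = ((z_{α/2} + z_β) / d)².
z_{α/2} + z_β = 1.960 + 0.524 = 2.484.
n = (2.484 / 0.51)² = 4.871² = 23.72.
Round up.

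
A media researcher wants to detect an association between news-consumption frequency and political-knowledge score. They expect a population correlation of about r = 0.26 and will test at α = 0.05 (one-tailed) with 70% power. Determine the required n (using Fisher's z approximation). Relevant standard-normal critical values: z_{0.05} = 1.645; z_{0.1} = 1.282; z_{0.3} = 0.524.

n = 70

Fisher's z: C = ½·ln((1+r)/(1−r)) = ½·ln(1.7027) = 0.2661.
n = ((z_{α} + z_β)/C)² + 3.
(1.645 + 0.524) / 0.2661 = 2.169 / 0.2661 = 8.151.
n = 8.151² + 3 = 66.44 + 3 = 69.4.
Round up.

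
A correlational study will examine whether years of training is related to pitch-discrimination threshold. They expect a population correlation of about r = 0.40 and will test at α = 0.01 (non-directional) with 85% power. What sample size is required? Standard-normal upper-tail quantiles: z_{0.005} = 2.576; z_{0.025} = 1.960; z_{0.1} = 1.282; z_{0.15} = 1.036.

Fisher's z: C = ½·ln((1+r)/(1−r)) = ½·ln(2.3333) = 0.4236.
n = ((z_{α/2} + z_β)/C)² + 3.
(2.576 + 1.036) / 0.4236 = 3.612 / 0.4236 = 8.527.
n = 8.527² + 3 = 72.71 + 3 = 75.7.
Round up.

n = 76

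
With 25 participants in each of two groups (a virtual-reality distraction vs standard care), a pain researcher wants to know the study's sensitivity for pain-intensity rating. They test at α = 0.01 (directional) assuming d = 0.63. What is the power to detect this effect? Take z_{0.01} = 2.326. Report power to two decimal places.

For two equal groups, power = Φ(d·√(n/2) − z_{α}).
d·√(n/2) = 0.63 × √(25/2) = 0.63 × 3.536 = 2.227.
z_β = 2.227 − 2.326 = -0.099.
Power = Φ(-0.099) = 0.461.

power ≈ 0.46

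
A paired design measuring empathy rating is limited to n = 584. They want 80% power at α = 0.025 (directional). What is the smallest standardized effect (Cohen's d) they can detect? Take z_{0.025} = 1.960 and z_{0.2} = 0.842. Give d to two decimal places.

For a single sample (or paired design) of n = 584: d_min = (z_{α} + z_β)/√n.
z-sum = 1.960 + 0.842 = 2.802.
d_min = 2.802 / √584 = 2.802 / 24.166 = 0.116.

d_min ≈ 0.12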